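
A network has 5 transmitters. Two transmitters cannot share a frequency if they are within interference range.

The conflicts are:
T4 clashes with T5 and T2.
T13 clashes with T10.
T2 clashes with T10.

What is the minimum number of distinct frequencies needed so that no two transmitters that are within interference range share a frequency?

T4 and T2 conflict, so at least 2 frequencies are needed.
2 frequencies suffice: frequency 1 → {T13, T5, T2}; frequency 2 → {T4, T10}. No two conflicting transmitters share a frequency.

2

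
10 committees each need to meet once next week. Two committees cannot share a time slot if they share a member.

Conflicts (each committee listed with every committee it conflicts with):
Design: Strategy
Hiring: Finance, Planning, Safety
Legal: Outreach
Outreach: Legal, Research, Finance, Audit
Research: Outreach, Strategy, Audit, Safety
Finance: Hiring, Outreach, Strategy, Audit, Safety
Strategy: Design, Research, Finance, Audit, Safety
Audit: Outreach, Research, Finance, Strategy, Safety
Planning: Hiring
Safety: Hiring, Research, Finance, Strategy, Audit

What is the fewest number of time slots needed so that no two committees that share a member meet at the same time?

Research, Strategy, Audit, Safety all conflict with each other, so at least 4 time slots are needed.
4 time slots suffice: Design=1, Hiring=2, Legal=2, Outreach=1, Research=4, Finance=4, Strategy=3, Audit=2, Planning=1, Safety=1. Every pair that conflicts lands in different time slots.

4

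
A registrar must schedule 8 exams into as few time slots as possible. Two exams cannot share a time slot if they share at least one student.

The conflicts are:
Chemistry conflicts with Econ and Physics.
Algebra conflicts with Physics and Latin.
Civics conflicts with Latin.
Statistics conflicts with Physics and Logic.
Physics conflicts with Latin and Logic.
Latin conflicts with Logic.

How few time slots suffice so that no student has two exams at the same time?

3

Algebra, Physics, Latin all conflict with each other, so at least 3 time slots are needed.
A valid assignment using 3 time slots: Chemistry=2, Algebra=3, Civics=1, Econ=1, Statistics=2, Physics=1, Latin=2, Logic=3. Every pair that conflicts lands in different time slots.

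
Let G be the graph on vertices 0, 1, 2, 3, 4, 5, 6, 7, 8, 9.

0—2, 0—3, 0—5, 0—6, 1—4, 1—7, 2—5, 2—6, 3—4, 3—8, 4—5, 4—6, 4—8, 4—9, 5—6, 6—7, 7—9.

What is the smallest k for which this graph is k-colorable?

0, 2, 5, 6 form a clique, so at least 4 colors are needed.
A valid assignment using 4 colors: 0=red, 1=blue, 2=yellow, 3=blue, 4=red, 5=green, 6=blue, 7=red, 8=green, 9=blue. No two adjacent vertices share a color.

4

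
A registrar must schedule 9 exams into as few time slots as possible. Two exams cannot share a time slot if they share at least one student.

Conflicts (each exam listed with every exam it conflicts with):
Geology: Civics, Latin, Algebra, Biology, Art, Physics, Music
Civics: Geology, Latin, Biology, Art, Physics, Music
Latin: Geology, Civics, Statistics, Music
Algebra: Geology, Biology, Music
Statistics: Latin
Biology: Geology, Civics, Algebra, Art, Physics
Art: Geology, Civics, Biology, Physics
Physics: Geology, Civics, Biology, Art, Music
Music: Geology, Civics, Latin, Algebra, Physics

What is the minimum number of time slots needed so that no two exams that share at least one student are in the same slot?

Geology, Civics, Biology, Art, Physics pairwise conflict, so at least 5 time slots are needed.
5 time slots suffice: time slot 1 → {Geology, Statistics}; time slot 2 → {Civics, Algebra}; time slot 3 → {Biology, Music}; time slot 4 → {Latin, Physics}; time slot 5 → {Art}. No two conflicting exams share a time slot.

5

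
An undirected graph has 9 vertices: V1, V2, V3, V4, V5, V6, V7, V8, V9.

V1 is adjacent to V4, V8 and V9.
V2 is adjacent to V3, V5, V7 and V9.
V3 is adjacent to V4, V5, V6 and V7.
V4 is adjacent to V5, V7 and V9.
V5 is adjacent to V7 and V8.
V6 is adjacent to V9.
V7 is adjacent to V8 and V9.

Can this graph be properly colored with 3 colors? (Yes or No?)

No

V2, V3, V5, V7 are pairwise adjacent (a clique of size 4), so at least 4 colors are needed.
So 3 colors are not enough.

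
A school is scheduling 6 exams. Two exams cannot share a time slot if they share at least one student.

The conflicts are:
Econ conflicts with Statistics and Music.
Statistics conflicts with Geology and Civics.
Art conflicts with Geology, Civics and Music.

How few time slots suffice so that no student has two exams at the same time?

3

The cycle Statistics-Econ-Music-Art-Civics-Statistics has odd length 5, so it cannot be 2-colored; at least 3 time slots are needed.
3 time slots suffice: time slot 1 → {Statistics, Art}; time slot 2 → {Geology, Civics, Music}; time slot 3 → {Econ}. No two conflicting exams share a time slot.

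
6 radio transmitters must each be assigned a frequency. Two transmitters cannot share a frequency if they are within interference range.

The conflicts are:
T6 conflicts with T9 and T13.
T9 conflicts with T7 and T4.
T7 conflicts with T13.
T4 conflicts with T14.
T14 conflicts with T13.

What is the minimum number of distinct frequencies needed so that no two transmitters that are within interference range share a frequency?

3

The cycle T14-T13-T6-T9-T4-T14 has odd length 5, so it cannot be 2-colored; at least 3 frequencies are needed.
3 frequencies suffice: frequency 1 → {T9, T13}; frequency 2 → {T6, T7, T4}; frequency 3 → {T14}. Every pair that conflicts lands in different frequencies.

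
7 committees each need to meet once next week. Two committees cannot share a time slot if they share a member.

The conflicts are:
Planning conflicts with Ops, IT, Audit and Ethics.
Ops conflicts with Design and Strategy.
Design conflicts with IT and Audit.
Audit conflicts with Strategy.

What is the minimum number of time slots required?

2

Ops and Strategy conflict, so at least 2 time slots are needed.
2 time slots suffice: time slot 1 → {Planning, Design, Strategy}; time slot 2 → {Ops, IT, Audit, Ethics}. No two conflicting committees share a time slot.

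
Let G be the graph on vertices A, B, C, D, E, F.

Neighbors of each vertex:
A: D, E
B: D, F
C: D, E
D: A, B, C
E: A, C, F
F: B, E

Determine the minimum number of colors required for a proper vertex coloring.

3

The cycle B-F-E-C-D-B has odd length 5, so it cannot be 2-colored; at least 3 colors are needed.
3 colors suffice: color 1 → {D, E}; color 2 → {A, C, F}; color 3 → {B}. Each edge has distinct colors on its endpoints.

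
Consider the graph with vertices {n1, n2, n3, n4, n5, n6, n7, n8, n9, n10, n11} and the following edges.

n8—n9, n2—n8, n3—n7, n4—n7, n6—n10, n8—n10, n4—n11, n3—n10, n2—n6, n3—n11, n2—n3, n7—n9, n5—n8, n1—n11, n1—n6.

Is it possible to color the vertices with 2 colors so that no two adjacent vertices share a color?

No

The cycle n1-n6-n2-n3-n11-n1 has odd length 5, so it cannot be 2-colored; at least 3 colors are needed.
So 2 colors are not enough.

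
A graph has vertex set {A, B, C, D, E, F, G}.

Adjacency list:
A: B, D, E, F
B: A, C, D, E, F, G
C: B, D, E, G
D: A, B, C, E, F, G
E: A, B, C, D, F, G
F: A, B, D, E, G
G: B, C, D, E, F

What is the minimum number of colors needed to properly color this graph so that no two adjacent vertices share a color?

5

A, B, D, E, F are pairwise adjacent (a clique of size 5), so at least 5 colors are needed.
One proper 5-coloring: A=5, B=1, C=4, D=2, E=3, F=4, G=5. Every edge joins two different colors.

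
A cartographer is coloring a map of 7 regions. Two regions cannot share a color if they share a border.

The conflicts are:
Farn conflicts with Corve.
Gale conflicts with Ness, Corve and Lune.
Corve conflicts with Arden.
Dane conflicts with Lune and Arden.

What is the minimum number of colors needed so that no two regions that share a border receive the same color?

3

The cycle Arden-Dane-Lune-Gale-Corve-Arden has odd length 5, so it cannot be 2-colored; at least 3 colors are needed.
3 colors suffice: color 1 → {Ness, Corve, Lune}; color 2 → {Farn, Gale, Dane}; color 3 → {Arden}. Each listed conflict is separated.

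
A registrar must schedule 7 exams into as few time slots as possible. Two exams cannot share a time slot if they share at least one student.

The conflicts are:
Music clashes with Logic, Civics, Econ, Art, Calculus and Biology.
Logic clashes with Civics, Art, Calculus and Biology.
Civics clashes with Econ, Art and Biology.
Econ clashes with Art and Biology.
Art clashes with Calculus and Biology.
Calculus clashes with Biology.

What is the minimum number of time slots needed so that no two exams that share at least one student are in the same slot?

Music, Logic, Art, Calculus, Biology pairwise conflict, so at least 5 time slots are needed.
5 time slots suffice: time slot 1 → {Art}; time slot 2 → {Biology}; time slot 3 → {Music}; time slot 4 → {Civics, Calculus}; time slot 5 → {Logic, Econ}. No two conflicting exams share a time slot.

5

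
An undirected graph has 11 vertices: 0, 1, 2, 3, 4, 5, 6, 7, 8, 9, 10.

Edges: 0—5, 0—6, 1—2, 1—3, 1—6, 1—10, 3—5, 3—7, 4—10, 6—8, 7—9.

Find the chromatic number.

3

The cycle 0-5-3-1-6-0 has odd length 5, so it cannot be 2-colored; at least 3 colors are needed.
3 colors suffice: color a → {1, 4, 5, 7, 8}; color b → {2, 3, 6, 9, 10}; color c → {0}. No two adjacent vertices share a color.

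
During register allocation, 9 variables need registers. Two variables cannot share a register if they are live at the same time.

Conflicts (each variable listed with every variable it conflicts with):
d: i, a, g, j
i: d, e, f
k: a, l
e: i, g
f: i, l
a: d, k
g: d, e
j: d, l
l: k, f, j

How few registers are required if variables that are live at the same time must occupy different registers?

3

The cycle f-l-j-d-i-f has odd length 5, so it cannot be 2-colored; at least 3 registers are needed.
3 registers suffice: register 1 → {d, e, l}; register 2 → {i, a, g, j}; register 3 → {k, f}. Each listed conflict is separated.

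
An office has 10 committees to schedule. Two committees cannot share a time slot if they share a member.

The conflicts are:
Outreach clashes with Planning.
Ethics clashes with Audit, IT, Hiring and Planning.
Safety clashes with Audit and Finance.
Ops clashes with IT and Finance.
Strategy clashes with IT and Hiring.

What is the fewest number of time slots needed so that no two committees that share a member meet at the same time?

2

Strategy and Hiring conflict, so at least 2 time slots are needed.
A valid assignment using 2 time slots: Outreach=1, Ethics=1, Safety=1, Ops=1, Audit=2, Strategy=1, IT=2, Finance=2, Hiring=2, Planning=2. No two conflicting committees share a time slot.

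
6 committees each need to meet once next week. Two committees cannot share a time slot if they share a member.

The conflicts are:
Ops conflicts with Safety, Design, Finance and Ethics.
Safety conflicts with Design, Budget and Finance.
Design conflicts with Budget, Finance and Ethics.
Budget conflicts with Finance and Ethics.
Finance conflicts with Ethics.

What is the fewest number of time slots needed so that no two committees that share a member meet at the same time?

Safety, Design, Budget, Finance all conflict with each other, so at least 4 time slots are needed.
A valid assignment using 4 time slots: Ops=3, Safety=4, Design=1, Budget=3, Finance=2, Ethics=4. Every pair that conflicts lands in different time slots.

4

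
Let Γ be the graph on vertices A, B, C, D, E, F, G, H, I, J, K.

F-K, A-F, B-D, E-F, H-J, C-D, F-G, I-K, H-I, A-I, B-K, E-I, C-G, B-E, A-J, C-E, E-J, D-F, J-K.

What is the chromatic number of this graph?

F and G are adjacent, so at least 2 colors are needed.
2 colors suffice: color red → {B, C, F, I, J}; color blue → {A, D, E, G, H, K}. Every edge joins two different colors.

2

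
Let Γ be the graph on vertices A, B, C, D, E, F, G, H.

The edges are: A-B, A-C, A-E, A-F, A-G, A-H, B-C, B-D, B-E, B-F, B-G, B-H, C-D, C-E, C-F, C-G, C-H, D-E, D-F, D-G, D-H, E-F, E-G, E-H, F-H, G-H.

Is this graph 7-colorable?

Yes

The chromatic number is 6. B, C, D, E, G, H are pairwise adjacent (a clique of size 6), so at least 6 colors are needed.
6 colors suffice: A=6, B=4, C=1, D=6, E=3, F=5, G=5, H=2.
Since 7 ≥ 6, a proper 7-coloring certainly exists.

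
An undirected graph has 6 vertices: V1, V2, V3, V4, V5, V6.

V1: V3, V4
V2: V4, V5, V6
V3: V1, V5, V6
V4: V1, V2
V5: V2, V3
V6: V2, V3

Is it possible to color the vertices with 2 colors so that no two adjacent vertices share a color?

The cycle V1-V3-V5-V2-V4-V1 has odd length 5, so it cannot be 2-colored; at least 3 colors are needed.
So 2 colors are not enough.

No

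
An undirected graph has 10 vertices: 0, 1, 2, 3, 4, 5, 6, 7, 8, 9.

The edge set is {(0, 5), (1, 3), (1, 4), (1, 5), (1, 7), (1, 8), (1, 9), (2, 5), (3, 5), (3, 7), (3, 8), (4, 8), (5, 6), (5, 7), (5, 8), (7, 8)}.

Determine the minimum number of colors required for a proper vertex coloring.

1, 3, 5, 7, 8 are mutually adjacent (a clique of size 5), so at least 5 colors are needed.
A valid assignment using 5 colors: 0=blue, 1=blue, 2=blue, 3=yellow, 4=red, 5=red, 6=blue, 7=purple, 8=green, 9=red. Every edge joins two different colors.

5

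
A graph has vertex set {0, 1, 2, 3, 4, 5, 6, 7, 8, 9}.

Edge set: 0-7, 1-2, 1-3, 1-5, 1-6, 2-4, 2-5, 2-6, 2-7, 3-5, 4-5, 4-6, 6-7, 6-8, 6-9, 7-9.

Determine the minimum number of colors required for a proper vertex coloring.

1, 2, 5 form a triangle, so at least 3 colors are needed.
3 colors suffice: 0=a, 1=c, 2=b, 3=b, 4=c, 5=a, 6=a, 7=c, 8=b, 9=b. Every edge joins two different colors.

3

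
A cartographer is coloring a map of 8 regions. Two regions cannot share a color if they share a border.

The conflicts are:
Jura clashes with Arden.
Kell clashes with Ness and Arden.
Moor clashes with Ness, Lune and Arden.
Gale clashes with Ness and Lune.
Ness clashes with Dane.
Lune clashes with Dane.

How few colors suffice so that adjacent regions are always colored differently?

Jura and Arden conflict, so at least 2 colors are needed.
2 colors suffice: color 1 → {Ness, Lune, Arden}; color 2 → {Jura, Kell, Moor, Gale, Dane}. Each listed conflict is separated.

2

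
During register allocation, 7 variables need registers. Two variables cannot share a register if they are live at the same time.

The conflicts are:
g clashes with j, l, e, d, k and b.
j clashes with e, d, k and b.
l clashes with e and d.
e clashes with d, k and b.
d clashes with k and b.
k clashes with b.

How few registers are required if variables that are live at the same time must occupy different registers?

g, j, e, d, k, b are mutually in conflict, so at least 6 registers are needed.
6 registers suffice: register 1 → {d}; register 2 → {e}; register 3 → {g}; register 4 → {l, k}; register 5 → {b}; register 6 → {j}. Every pair that conflicts lands in different registers.

6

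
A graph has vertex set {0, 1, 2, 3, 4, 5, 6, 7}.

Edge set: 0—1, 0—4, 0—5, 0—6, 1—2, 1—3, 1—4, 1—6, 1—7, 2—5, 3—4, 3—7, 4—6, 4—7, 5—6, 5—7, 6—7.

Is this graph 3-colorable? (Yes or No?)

No

1, 3, 4, 7 are mutually adjacent (a clique of size 4), so at least 4 colors are needed.
So 3 colors are not enough.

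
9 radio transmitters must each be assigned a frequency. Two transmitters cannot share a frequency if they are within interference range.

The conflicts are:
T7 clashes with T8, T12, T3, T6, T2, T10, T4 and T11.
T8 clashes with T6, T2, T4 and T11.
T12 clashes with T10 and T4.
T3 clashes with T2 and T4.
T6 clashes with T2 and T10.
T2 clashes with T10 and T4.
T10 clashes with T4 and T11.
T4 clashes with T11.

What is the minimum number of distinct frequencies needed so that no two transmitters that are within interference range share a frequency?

4

T7, T2, T10, T4 all conflict with each other, so at least 4 frequencies are needed.
Using 4 frequencies: T7=1, T8=3, T12=4, T3=3, T6=2, T2=4, T10=3, T4=2, T11=4. Every pair that conflicts lands in different frequencies.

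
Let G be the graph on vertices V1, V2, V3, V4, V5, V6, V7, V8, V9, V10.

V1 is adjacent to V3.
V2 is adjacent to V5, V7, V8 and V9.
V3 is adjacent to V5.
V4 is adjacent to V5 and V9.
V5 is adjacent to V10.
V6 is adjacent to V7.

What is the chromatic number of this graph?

V2 and V9 are adjacent, so at least 2 colors are needed.
2 colors suffice: color red → {V2, V3, V4, V6, V10}; color blue → {V1, V5, V7, V8, V9}. Each edge has distinct colors on its endpoints.

2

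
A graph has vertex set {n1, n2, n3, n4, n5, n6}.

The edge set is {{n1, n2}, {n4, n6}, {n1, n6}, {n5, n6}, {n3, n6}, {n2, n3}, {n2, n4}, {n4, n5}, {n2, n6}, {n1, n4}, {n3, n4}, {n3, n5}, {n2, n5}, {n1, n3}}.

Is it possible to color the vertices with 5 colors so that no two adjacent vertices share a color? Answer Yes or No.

Yes

The chromatic number is 5. n1, n2, n3, n4, n6 are mutually adjacent (a clique of size 5), so at least 5 colors are needed.
5 colors suffice: n1=purple, n2=red, n3=yellow, n4=green, n5=purple, n6=blue.
That is already a proper 5-coloring.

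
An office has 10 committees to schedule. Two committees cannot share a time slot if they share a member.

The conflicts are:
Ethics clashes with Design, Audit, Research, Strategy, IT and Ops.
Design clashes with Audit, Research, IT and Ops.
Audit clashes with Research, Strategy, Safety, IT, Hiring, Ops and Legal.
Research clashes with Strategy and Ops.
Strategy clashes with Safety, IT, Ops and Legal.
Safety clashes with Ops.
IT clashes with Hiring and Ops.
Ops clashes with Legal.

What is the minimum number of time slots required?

5

Ethics, Design, Audit, IT, Ops all conflict with each other, so at least 5 time slots are needed.
A valid assignment using 5 time slots: Ethics=5, Design=3, Audit=1, Research=4, Strategy=3, Safety=4, IT=4, Hiring=2, Ops=2, Legal=4. Every pair that conflicts lands in different time slots.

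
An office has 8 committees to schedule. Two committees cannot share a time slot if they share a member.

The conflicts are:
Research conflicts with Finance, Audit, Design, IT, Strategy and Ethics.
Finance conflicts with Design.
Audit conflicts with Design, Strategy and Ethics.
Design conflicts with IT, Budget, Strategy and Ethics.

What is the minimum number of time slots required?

Research, Audit, Design, Ethics are mutually in conflict, so at least 4 time slots are needed.
A valid assignment using 4 time slots: Research=2, Finance=3, Audit=3, Design=1, IT=3, Budget=2, Strategy=4, Ethics=4. Each listed conflict is separated.

4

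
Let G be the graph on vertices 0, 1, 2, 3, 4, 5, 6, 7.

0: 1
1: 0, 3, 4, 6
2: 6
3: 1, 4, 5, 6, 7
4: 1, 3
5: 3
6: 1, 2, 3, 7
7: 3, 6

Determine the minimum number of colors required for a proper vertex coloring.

3, 6, 7 form a triangle, so at least 3 colors are needed.
3 colors suffice: color a → {0, 2, 3}; color b → {1, 5, 7}; color c → {4, 6}. No two adjacent vertices share a color.

3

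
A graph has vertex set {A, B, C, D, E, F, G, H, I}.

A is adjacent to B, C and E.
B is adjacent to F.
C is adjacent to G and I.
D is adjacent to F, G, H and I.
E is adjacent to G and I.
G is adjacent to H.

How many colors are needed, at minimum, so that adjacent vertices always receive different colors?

3

D, G, H form a triangle, so at least 3 colors are needed.
3 colors suffice: color red → {A, F, G, I}; color blue → {B, C, D, E}; color green → {H}. No two adjacent vertices share a color.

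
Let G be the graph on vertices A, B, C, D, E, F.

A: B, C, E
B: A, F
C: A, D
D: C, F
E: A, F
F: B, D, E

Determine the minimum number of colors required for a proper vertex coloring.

The cycle F-B-A-C-D-F has odd length 5, so it cannot be 2-colored; at least 3 colors are needed.
3 colors suffice: A=red, B=blue, C=blue, D=green, E=blue, F=red. Each edge has distinct colors on its endpoints.

3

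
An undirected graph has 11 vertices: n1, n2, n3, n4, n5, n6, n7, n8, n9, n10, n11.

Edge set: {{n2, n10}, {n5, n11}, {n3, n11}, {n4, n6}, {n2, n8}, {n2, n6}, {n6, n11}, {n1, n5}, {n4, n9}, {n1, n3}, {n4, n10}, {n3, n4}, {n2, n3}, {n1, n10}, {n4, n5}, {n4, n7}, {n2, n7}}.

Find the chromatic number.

n5 and n11 are adjacent, so at least 2 colors are needed.
One proper 2-coloring: n1=R, n2=R, n3=B, n4=R, n5=B, n6=B, n7=B, n8=B, n9=B, n10=B, n11=R. Every edge joins two different colors.

2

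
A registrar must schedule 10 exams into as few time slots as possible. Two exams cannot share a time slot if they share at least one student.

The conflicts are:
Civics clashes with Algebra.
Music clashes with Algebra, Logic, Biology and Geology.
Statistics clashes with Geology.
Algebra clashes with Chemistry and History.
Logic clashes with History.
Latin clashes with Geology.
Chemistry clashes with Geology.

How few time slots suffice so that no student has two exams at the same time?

Algebra and History conflict, so at least 2 time slots are needed.
2 time slots suffice: time slot 1 → {Algebra, Logic, Biology, Geology}; time slot 2 → {Civics, Music, Statistics, Latin, Chemistry, History}. No two conflicting exams share a time slot.

2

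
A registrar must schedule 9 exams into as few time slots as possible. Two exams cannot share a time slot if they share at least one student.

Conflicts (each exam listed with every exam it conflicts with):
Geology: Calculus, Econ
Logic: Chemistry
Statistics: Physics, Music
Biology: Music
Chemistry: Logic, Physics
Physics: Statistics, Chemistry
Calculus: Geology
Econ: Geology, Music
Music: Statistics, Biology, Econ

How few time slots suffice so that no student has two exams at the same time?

2

Geology and Calculus conflict, so at least 2 time slots are needed.
Using 2 time slots: Geology=1, Logic=1, Statistics=2, Biology=2, Chemistry=2, Physics=1, Calculus=2, Econ=2, Music=1. Every pair that conflicts lands in different time slots.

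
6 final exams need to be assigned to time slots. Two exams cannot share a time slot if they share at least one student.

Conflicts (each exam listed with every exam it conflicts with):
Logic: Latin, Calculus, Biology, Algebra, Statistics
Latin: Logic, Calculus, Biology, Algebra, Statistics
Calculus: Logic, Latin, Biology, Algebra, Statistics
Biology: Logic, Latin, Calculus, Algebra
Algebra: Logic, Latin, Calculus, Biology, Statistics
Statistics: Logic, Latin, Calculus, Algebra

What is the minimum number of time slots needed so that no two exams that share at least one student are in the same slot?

Logic, Latin, Calculus, Algebra, Statistics all conflict with each other, so at least 5 time slots are needed.
5 time slots suffice: time slot 1 → {Algebra}; time slot 2 → {Calculus}; time slot 3 → {Latin}; time slot 4 → {Logic}; time slot 5 → {Biology, Statistics}. No two conflicting exams share a time slot.

5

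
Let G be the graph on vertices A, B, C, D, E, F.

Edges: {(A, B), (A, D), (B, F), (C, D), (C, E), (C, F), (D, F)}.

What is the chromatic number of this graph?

C, D, F are mutually adjacent, so at least 3 colors are needed.
3 colors suffice: color 1 → {B, D, E}; color 2 → {A, F}; color 3 → {C}. Each edge has distinct colors on its endpoints.

3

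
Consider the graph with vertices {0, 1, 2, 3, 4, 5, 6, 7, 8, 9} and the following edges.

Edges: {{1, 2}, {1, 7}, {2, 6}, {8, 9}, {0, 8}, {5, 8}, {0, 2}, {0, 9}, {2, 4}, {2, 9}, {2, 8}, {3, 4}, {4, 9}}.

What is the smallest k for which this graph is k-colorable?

0, 2, 8, 9 are pairwise adjacent (a clique of size 4), so at least 4 colors are needed.
4 colors suffice: 0=yellow, 1=blue, 2=red, 3=red, 4=green, 5=red, 6=blue, 7=red, 8=green, 9=blue. No two adjacent vertices share a color.

4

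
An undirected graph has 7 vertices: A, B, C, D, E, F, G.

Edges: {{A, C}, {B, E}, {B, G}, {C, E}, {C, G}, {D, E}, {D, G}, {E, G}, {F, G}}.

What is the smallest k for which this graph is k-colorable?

3

C, E, G form a triangle, so at least 3 colors are needed.
3 colors suffice: color 1 → {A, G}; color 2 → {E, F}; color 3 → {B, C, D}. Every edge joins two different colors.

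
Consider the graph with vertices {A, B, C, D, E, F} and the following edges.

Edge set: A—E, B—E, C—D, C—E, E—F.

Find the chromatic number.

2

A and E are adjacent, so at least 2 colors are needed.
One proper 2-coloring: A=blue, B=blue, C=blue, D=red, E=red, F=blue. Each edge has distinct colors on its endpoints.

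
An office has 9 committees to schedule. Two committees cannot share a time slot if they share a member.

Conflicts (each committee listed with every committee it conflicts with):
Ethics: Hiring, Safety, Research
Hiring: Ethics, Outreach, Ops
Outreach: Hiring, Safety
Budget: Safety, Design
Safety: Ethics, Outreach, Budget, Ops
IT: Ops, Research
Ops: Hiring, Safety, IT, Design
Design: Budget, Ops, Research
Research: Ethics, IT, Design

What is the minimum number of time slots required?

3

The cycle Design-Ops-Safety-Ethics-Research-Design has odd length 5, so it cannot be 2-colored; at least 3 time slots are needed.
3 time slots suffice: Ethics=2, Hiring=1, Outreach=2, Budget=2, Safety=1, IT=3, Ops=2, Design=3, Research=1. No two conflicting committees share a time slot.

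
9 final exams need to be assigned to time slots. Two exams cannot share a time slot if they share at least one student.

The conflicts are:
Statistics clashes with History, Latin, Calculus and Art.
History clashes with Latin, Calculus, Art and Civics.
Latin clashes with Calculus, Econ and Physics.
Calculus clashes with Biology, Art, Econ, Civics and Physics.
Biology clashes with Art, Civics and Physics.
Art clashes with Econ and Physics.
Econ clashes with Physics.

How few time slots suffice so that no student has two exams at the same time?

Calculus, Art, Econ, Physics are mutually in conflict, so at least 4 time slots are needed.
4 time slots suffice: time slot 1 → {Calculus}; time slot 2 → {Latin, Art, Civics}; time slot 3 → {History, Physics}; time slot 4 → {Statistics, Biology, Econ}. Each listed conflict is separated.

4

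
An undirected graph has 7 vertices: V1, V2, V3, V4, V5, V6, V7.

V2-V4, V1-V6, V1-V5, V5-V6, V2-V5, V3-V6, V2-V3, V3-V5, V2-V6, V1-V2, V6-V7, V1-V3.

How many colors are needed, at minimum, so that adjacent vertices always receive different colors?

V1, V2, V3, V5, V6 form a clique, so at least 5 colors are needed.
5 colors suffice: V1=4, V2=1, V3=5, V4=2, V5=3, V6=2, V7=1. Every edge joins two different colors.

5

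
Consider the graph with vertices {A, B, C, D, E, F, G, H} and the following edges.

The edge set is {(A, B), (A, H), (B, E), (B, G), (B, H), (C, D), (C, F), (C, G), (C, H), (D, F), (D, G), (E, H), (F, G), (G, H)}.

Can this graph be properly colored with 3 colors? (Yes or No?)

No

C, D, F, G are pairwise adjacent (a clique of size 4), so at least 4 colors are needed.
So 3 colors are not enough.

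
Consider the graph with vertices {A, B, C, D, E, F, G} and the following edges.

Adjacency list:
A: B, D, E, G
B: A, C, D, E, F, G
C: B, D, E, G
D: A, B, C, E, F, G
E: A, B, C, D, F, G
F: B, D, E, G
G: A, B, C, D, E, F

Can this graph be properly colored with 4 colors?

No

A, B, D, E, G are mutually adjacent (a clique of size 5), so at least 5 colors are needed.
So 4 colors are not enough.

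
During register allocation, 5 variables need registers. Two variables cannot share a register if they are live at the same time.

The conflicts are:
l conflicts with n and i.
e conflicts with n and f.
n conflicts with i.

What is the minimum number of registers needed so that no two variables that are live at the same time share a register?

l, n, i pairwise conflict, so at least 3 registers are needed.
A valid assignment using 3 registers: l=3, e=2, n=1, i=2, f=1. Every pair that conflicts lands in different registers.

3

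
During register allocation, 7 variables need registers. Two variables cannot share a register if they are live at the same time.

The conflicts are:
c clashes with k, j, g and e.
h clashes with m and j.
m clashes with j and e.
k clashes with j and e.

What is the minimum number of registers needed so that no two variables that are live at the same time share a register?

c, k, j pairwise conflict, so at least 3 registers are needed.
3 registers suffice: register 1 → {c, m}; register 2 → {j, g, e}; register 3 → {h, k}. No two conflicting variables share a register.

3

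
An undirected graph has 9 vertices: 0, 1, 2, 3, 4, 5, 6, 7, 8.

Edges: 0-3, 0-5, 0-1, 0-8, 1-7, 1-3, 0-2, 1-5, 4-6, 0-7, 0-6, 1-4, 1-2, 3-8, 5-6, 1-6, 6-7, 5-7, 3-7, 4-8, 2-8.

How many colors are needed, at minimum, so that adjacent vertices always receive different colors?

0, 1, 5, 6, 7 are mutually adjacent (a clique of size 5), so at least 5 colors are needed.
A valid assignment using 5 colors: 0=b, 1=a, 2=c, 3=c, 4=b, 5=e, 6=c, 7=d, 8=a. Each edge has distinct colors on its endpoints.

5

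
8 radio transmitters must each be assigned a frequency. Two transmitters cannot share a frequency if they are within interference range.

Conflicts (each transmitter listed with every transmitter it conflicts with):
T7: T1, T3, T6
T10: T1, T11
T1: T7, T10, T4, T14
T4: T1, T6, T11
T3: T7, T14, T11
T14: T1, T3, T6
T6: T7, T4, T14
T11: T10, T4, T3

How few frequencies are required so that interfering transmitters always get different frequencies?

3

The cycle T3-T7-T6-T4-T11-T3 has odd length 5, so it cannot be 2-colored; at least 3 frequencies are needed.
3 frequencies suffice: frequency 1 → {T1, T3, T6}; frequency 2 → {T7, T10, T4, T14}; frequency 3 → {T11}. Each listed conflict is separated.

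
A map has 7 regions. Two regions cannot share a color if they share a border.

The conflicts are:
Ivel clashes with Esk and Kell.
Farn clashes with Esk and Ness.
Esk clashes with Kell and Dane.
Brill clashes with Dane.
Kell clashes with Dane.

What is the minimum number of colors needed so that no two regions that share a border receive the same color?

3

Esk, Kell, Dane are mutually in conflict, so at least 3 colors are needed.
3 colors suffice: color 1 → {Esk, Brill, Ness}; color 2 → {Ivel, Farn, Dane}; color 3 → {Kell}. No two conflicting regions share a color.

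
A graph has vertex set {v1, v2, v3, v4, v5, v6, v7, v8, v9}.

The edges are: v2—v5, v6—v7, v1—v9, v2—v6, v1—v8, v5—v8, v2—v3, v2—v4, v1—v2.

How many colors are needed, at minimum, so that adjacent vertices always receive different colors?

2

v2 and v3 are adjacent, so at least 2 colors are needed.
2 colors suffice: color 1 → {v2, v7, v8, v9}; color 2 → {v1, v3, v4, v5, v6}. Every edge joins two different colors.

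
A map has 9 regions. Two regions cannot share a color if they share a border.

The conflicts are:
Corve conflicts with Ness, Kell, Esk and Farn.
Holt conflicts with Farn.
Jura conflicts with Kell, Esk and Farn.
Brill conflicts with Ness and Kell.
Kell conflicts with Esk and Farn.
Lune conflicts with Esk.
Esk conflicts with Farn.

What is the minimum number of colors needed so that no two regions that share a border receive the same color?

4

Jura, Kell, Esk, Farn pairwise conflict, so at least 4 colors are needed.
One proper 4-coloring: Corve=4, Holt=1, Jura=4, Brill=2, Ness=1, Kell=1, Lune=1, Esk=2, Farn=3. Every pair that conflicts lands in different colors.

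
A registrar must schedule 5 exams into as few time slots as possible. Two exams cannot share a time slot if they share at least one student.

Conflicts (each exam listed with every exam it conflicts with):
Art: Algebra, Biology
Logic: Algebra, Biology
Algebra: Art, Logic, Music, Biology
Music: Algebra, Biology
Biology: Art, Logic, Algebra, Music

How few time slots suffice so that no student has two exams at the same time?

3

Logic, Algebra, Biology are mutually in conflict, so at least 3 time slots are needed.
3 time slots suffice: time slot 1 → {Algebra}; time slot 2 → {Biology}; time slot 3 → {Art, Logic, Music}. Every pair that conflicts lands in different time slots.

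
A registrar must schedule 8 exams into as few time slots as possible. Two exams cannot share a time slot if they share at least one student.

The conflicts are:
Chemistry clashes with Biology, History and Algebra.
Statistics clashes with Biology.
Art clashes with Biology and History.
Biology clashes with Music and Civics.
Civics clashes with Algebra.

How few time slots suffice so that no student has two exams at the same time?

Biology and Music conflict, so at least 2 time slots are needed.
2 time slots suffice: time slot 1 → {Biology, History, Algebra}; time slot 2 → {Chemistry, Statistics, Art, Music, Civics}. Every pair that conflicts lands in different time slots.

2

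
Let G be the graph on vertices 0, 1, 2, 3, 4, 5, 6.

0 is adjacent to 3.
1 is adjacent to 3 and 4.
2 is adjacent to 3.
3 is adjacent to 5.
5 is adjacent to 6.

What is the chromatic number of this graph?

1 and 4 are adjacent, so at least 2 colors are needed.
2 colors suffice: color red → {3, 4, 6}; color blue → {0, 1, 2, 5}. Each edge has distinct colors on its endpoints.

2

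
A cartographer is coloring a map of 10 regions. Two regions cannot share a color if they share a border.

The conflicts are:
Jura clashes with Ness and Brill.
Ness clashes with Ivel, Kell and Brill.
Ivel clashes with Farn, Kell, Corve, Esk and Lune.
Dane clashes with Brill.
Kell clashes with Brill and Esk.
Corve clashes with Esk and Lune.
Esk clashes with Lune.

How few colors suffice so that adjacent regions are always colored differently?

Ivel, Corve, Esk, Lune all conflict with each other, so at least 4 colors are needed.
One proper 4-coloring: Jura=3, Ness=2, Ivel=1, Dane=2, Farn=2, Kell=3, Corve=3, Brill=1, Esk=2, Lune=4. Every pair that conflicts lands in different colors.

4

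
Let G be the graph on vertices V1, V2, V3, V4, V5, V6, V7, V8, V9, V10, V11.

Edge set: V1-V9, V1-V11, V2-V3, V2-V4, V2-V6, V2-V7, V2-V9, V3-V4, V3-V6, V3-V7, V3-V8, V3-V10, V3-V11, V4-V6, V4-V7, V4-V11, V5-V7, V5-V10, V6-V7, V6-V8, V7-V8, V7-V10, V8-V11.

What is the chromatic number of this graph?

V2, V3, V4, V6, V7 are pairwise adjacent (a clique of size 5), so at least 5 colors are needed.
5 colors suffice: V1=2, V2=3, V3=2, V4=4, V5=2, V6=5, V7=1, V8=3, V9=1, V10=3, V11=1. Every edge joins two different colors.

5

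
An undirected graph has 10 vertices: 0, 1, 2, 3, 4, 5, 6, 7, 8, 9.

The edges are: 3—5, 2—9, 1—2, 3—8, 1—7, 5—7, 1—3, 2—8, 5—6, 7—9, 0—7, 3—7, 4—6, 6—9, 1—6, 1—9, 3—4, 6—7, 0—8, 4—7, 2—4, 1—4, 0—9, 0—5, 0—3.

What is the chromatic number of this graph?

1, 6, 7, 9 form a clique, so at least 4 colors are needed.
4 colors suffice: color a → {2, 7}; color b → {0, 1}; color c → {3, 6}; color d → {4, 5, 8, 9}. Every edge joins two different colors.

4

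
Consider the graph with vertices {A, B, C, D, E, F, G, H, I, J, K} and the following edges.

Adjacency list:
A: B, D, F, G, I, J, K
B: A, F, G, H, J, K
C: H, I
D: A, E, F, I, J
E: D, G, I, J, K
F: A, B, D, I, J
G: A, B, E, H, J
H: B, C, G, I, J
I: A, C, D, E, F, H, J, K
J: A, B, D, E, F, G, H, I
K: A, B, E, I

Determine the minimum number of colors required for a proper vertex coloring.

5

A, D, F, I, J are mutually adjacent (a clique of size 5), so at least 5 colors are needed.
5 colors suffice: color 1 → {B, I}; color 2 → {C, J, K}; color 3 → {A, E, H}; color 4 → {F, G}; color 5 → {D}. Each edge has distinct colors on its endpoints.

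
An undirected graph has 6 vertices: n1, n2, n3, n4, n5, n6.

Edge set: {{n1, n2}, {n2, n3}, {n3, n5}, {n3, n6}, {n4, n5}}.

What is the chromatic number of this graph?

n1 and n2 are adjacent, so at least 2 colors are needed.
2 colors suffice: color 1 → {n1, n3, n4}; color 2 → {n2, n5, n6}. No two adjacent vertices share a color.

2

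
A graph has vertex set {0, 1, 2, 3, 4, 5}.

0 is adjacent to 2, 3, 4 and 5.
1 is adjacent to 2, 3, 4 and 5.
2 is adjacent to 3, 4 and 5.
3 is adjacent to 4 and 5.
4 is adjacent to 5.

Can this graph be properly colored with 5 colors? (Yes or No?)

Yes

The chromatic number is 5. 1, 2, 3, 4, 5 are pairwise adjacent (a clique of size 5), so at least 5 colors are needed.
A valid assignment using 5 colors: 0=purple, 1=purple, 2=red, 3=green, 4=yellow, 5=blue.
That is already a proper 5-coloring.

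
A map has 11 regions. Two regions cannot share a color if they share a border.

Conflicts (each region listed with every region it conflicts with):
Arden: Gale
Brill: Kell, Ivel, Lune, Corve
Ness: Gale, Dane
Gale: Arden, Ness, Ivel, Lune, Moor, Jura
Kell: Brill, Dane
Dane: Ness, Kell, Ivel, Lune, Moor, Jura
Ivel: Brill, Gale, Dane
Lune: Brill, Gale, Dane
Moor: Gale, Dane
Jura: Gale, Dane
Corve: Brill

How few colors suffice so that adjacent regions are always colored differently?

Dane and Lune conflict, so at least 2 colors are needed.
2 colors suffice: color 1 → {Brill, Gale, Dane}; color 2 → {Arden, Ness, Kell, Ivel, Lune, Moor, Jura, Corve}. Each listed conflict is separated.

2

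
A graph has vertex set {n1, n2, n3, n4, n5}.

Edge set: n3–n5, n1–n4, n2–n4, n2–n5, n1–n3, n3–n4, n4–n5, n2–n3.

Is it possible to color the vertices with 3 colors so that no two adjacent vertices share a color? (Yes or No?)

n2, n3, n4, n5 are mutually adjacent (a clique of size 4), so at least 4 colors are needed.
So 3 colors are not enough.

No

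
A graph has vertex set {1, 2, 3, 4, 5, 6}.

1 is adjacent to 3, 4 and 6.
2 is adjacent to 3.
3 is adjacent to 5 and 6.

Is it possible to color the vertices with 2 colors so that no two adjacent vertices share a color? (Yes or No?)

1, 3, 6 form a triangle, so at least 3 colors are needed.
So 2 colors are not enough.

No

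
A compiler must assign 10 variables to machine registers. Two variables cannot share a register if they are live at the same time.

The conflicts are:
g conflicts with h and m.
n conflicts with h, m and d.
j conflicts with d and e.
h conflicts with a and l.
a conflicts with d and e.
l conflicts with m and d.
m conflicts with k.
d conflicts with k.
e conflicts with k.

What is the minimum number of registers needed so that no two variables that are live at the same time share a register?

n and h conflict, so at least 2 registers are needed.
Using 2 registers: g=2, n=2, j=2, h=1, a=2, l=2, m=1, d=1, e=1, k=2. Each listed conflict is separated.

2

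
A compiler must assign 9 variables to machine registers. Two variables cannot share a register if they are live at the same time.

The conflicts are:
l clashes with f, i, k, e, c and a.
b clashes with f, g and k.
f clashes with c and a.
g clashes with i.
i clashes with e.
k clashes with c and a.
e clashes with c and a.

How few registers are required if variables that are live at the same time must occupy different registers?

3

l, f, c pairwise conflict, so at least 3 registers are needed.
3 registers suffice: l=1, b=1, f=3, g=3, i=2, k=3, e=3, c=2, a=2. Every pair that conflicts lands in different registers.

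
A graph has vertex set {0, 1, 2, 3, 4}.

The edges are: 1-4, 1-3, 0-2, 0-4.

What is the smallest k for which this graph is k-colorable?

2

0 and 4 are adjacent, so at least 2 colors are needed.
A valid assignment using 2 colors: 0=red, 1=red, 2=blue, 3=blue, 4=blue. Each edge has distinct colors on its endpoints.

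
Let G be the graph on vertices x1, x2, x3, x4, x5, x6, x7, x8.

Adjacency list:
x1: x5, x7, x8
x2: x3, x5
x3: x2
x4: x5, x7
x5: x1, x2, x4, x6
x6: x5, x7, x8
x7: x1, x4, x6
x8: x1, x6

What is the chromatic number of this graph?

x6 and x8 are adjacent, so at least 2 colors are needed.
2 colors suffice: color 1 → {x3, x5, x7, x8}; color 2 → {x1, x2, x4, x6}. Each edge has distinct colors on its endpoints.

2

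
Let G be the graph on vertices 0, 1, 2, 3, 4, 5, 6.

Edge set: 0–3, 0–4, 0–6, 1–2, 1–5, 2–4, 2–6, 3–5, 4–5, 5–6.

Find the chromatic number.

2

1 and 2 are adjacent, so at least 2 colors are needed.
2 colors suffice: color a → {0, 2, 5}; color b → {1, 3, 4, 6}. Every edge joins two different colors.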